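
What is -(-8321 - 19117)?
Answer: 27438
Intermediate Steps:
-(-8321 - 19117) = -1*(-27438) = 27438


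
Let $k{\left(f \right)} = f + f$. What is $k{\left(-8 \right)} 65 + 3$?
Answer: $-1037$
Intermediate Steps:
$k{\left(f \right)} = 2 f$
$k{\left(-8 \right)} 65 + 3 = 2 \left(-8\right) 65 + 3 = \left(-16\right) 65 + 3 = -1040 + 3 = -1037$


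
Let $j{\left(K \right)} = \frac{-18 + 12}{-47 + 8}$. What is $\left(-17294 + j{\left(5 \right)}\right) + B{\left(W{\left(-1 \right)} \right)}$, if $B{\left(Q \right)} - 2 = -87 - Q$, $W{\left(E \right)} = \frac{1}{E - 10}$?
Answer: $- \frac{2485162}{143} \approx -17379.0$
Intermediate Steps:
$j{\left(K \right)} = \frac{2}{13}$ ($j{\left(K \right)} = - \frac{6}{-39} = \left(-6\right) \left(- \frac{1}{39}\right) = \frac{2}{13}$)
$W{\left(E \right)} = \frac{1}{-10 + E}$
$B{\left(Q \right)} = -85 - Q$ ($B{\left(Q \right)} = 2 - \left(87 + Q\right) = -85 - Q$)
$\left(-17294 + j{\left(5 \right)}\right) + B{\left(W{\left(-1 \right)} \right)} = \left(-17294 + \frac{2}{13}\right) - \left(85 + \frac{1}{-10 - 1}\right) = - \frac{224820}{13} - \frac{934}{11} = - \frac{2485162}{143}$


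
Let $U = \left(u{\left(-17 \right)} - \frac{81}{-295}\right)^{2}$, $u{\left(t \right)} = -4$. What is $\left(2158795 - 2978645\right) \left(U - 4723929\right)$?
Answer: $\frac{13481571208026656}{3481} \approx 3.8729 \cdot 10^{12}$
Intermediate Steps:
$U = \frac{1207801}{87025}$ ($U = \left(-4 - \frac{81}{-295}\right)^{2} = \left(-4 - - \frac{81}{295}\right)^{2} = \left(-4 + \frac{81}{295}\right)^{2} = \left(- \frac{1099}{295}\right)^{2} = \frac{1207801}{87025} \approx 13.879$)
$\left(2158795 - 2978645\right) \left(U - 4723929\right) = \left(2158795 - 2978645\right) \left(\frac{1207801}{87025} - 4723929\right) = \left(2158795 - 2978645\right) \left(- \frac{411098713424}{87025}\right) = \left(-819850\right) \left(- \frac{411098713424}{87025}\right) = \frac{13481571208026656}{3481}$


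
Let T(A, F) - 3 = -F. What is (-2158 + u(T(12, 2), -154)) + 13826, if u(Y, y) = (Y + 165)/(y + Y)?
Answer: 1785038/153 ≈ 11667.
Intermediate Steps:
T(A, F) = 3 - F
u(Y, y) = (165 + Y)/(Y + y)
(-2158 + u(T(12, 2), -154)) + 13826 = (-2158 + (165 + (3 - 1*2))/((3 - 1*2) - 154)) + 13826 = (-2158 + (165 + (3 - 2))/((3 - 2) - 154)) + 13826 = (-2158 + (165 + 1)/(1 - 154)) + 13826 = (-2158 + 166/(-153)) + 13826 = (-2158 - 1/153*166) + 13826 = (-2158 - 166/153) + 13826 = -330340/153 + 13826 = 1785038/153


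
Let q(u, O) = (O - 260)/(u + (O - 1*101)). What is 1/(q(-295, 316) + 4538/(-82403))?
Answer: -824030/622201 ≈ -1.3244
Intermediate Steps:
q(u, O) = (-260 + O)/(-101 + O + u) (q(u, O) = (-260 + O)/(u + (O - 101)) = (-260 + O)/(u + (-101 + O)) = (-260 + O)/(-101 + O + u))
1/(q(-295, 316) + 4538/(-82403)) = 1/((-260 + 316)/(-101 + 316 - 295) + 4538/(-82403)) = 1/(56/(-80) + 4538*(-1/82403)) = 1/(-1/80*56 - 4538/82403) = 1/(-7/10 - 4538/82403) = 1/(-622201/824030) = -824030/622201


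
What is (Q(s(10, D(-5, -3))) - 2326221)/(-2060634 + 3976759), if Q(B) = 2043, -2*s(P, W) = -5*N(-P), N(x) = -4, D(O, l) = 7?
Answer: -2324178/1916125 ≈ -1.2130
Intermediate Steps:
s(P, W) = -10 (s(P, W) = -(-5)*(-4)/2 = -½*20 = -10)
(Q(s(10, D(-5, -3))) - 2326221)/(-2060634 + 3976759) = (2043 - 2326221)/(-2060634 + 3976759) = -2324178/1916125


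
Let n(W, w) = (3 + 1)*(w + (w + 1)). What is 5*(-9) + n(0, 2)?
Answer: -25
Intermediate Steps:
n(W, w) = 4 + 8*w (n(W, w) = 4*(w + (1 + w)) = 4*(1 + 2*w) = 4 + 8*w)
5*(-9) + n(0, 2) = 5*(-9) + (4 + 8*2) = -45 + (4 + 16) = -45 + 20 = -25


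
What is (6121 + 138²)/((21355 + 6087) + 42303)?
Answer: 5033/13949 ≈ 0.36081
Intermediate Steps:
(6121 + 138²)/((21355 + 6087) + 42303) = (6121 + 19044)/(27442 + 42303) = 25165/69745 = 25165*(1/69745) = 5033/13949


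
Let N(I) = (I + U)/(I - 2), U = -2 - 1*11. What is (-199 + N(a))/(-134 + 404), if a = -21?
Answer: -4543/6210 ≈ -0.73156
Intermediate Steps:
U = -13 (U = -2 - 11 = -13)
N(I) = (-13 + I)/(-2 + I) (N(I) = (I - 13)/(I - 2) = (-13 + I)/(-2 + I))
(-199 + N(a))/(-134 + 404) = (-199 + (-13 - 21)/(-2 - 21))/(-134 + 404) = (-199 - 34/(-23))/270 = (-199 - 1/23*(-34))*(1/270) = (-199 + 34/23)*(1/270) = -4543/23*1/270 = -4543/6210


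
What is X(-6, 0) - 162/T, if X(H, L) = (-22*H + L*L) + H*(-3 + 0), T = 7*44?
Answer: 23019/154 ≈ 149.47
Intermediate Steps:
T = 308
X(H, L) = L**2 - 25*H (X(H, L) = (-22*H + L**2) + H*(-3) = (L**2 - 22*H) - 3*H = L**2 - 25*H)
X(-6, 0) - 162/T = (0**2 - 25*(-6)) - 162/308 = (0 + 150) - 162*1/308 = 150 - 81/154 = 23019/154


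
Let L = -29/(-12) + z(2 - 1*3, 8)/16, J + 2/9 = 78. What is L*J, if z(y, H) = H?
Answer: 6125/27 ≈ 226.85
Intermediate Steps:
J = 700/9 (J = -2/9 + 78 = 700/9 ≈ 77.778)
L = 35/12 (L = -29/(-12) + 8/16 = -29*(-1/12) + 8*(1/16) = 29/12 + ½ = 35/12 ≈ 2.9167)
L*J = (35/12)*(700/9) = 6125/27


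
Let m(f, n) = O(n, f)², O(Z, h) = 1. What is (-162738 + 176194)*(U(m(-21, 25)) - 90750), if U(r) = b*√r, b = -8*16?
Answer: -1222854368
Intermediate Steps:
m(f, n) = 1 (m(f, n) = 1² = 1)
b = -128
U(r) = -128*√r
(-162738 + 176194)*(U(m(-21, 25)) - 90750) = (-162738 + 176194)*(-128*√1 - 90750) = 13456*(-128*1 - 90750) = 13456*(-128 - 90750) = 13456*(-90878) = -1222854368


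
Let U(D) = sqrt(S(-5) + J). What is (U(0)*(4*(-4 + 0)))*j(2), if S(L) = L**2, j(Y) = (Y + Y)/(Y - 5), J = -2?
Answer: 64*sqrt(23)/3 ≈ 102.31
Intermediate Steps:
j(Y) = 2*Y/(-5 + Y) (j(Y) = (2*Y)/(-5 + Y) = 2*Y/(-5 + Y))
U(D) = sqrt(23) (U(D) = sqrt((-5)**2 - 2) = sqrt(25 - 2) = sqrt(23))
(U(0)*(4*(-4 + 0)))*j(2) = (sqrt(23)*(4*(-4 + 0)))*(2*2/(-5 + 2)) = (sqrt(23)*(4*(-4)))*(2*2/(-3)) = (sqrt(23)*(-16))*(2*2*(-1/3)) = -16*sqrt(23)*(-4/3) = 64*sqrt(23)/3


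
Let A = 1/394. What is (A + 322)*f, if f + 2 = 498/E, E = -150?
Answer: -16873577/9850 ≈ -1713.1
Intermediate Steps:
f = -133/25 (f = -2 + 498/(-150) = -2 + 498*(-1/150) = -2 - 83/25 = -133/25 ≈ -5.3200)
A = 1/394 ≈ 0.0025381
(A + 322)*f = (1/394 + 322)*(-133/25) = (126869/394)*(-133/25) = -16873577/9850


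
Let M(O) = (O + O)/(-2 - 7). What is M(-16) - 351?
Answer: -3127/9 ≈ -347.44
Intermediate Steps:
M(O) = -2*O/9 (M(O) = (2*O)/(-9) = (2*O)*(-1/9) = -2*O/9)
M(-16) - 351 = -2/9*(-16) - 351 = 32/9 - 351 = -3127/9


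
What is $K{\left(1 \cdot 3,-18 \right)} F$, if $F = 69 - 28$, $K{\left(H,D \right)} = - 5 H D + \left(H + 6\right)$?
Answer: $11439$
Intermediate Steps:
$K{\left(H,D \right)} = 6 + H - 5 D H$ ($K{\left(H,D \right)} = - 5 D H + \left(6 + H\right) = 6 + H - 5 D H$)
$F = 41$ ($F = 69 - 28 = 41$)
$K{\left(1 \cdot 3,-18 \right)} F = \left(6 + 1 \cdot 3 - - 90 \cdot 1 \cdot 3\right) 41 = \left(6 + 3 - \left(-90\right) 3\right) 41 = \left(6 + 3 + 270\right) 41 = 279 \cdot 41 = 11439$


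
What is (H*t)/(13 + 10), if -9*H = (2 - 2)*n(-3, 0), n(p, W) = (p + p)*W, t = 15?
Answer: 0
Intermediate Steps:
n(p, W) = 2*W*p (n(p, W) = (2*p)*W = 2*W*p)
H = 0 (H = -(2 - 2)*2*0*(-3)/9 = -0*0 = -⅑*0 = 0)
(H*t)/(13 + 10) = (0*15)/(13 + 10) = 0/23 = 0*(1/23) = 0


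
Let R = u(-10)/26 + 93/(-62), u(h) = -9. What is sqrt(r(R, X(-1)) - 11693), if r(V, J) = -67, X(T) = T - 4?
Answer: 28*I*sqrt(15) ≈ 108.44*I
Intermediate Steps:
X(T) = -4 + T
R = -24/13 (R = -9/26 + 93/(-62) = -9*1/26 + 93*(-1/62) = -9/26 - 3/2 = -24/13 ≈ -1.8462)
sqrt(r(R, X(-1)) - 11693) = sqrt(-67 - 11693) = sqrt(-11760) = 28*I*sqrt(15)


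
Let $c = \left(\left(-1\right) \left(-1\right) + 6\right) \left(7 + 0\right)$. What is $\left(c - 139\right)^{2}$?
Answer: $8100$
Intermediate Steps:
$c = 49$ ($c = \left(1 + 6\right) 7 = 7 \cdot 7 = 49$)
$\left(c - 139\right)^{2} = \left(49 - 139\right)^{2} = \left(-90\right)^{2} = 8100$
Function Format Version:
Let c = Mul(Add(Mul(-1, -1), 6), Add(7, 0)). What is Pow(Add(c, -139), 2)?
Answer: 8100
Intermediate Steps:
c = 49 (c = Mul(Add(1, 6), 7) = Mul(7, 7) = 49)
Pow(Add(c, -139), 2) = Pow(Add(49, -139), 2) = Pow(-90, 2) = 8100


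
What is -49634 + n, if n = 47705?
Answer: -1929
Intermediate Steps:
-49634 + n = -49634 + 47705 = -1929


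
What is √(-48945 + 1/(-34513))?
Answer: I*√58300698221218/34513 ≈ 221.24*I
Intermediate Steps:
√(-48945 + 1/(-34513)) = √(-48945 - 1/34513) = √(-1689238786/34513) = I*√58300698221218/34513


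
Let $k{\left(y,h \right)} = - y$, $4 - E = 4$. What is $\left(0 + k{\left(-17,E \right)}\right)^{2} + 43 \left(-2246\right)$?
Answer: $-96289$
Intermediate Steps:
$E = 0$ ($E = 4 - 4 = 0$)
$\left(0 + k{\left(-17,E \right)}\right)^{2} + 43 \left(-2246\right) = \left(0 - -17\right)^{2} + 43 \left(-2246\right) = \left(0 + 17\right)^{2} - 96578 = 17^{2} - 96578 = 289 - 96578 = -96289$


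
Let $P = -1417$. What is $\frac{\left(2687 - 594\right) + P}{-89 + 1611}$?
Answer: $\frac{338}{761} \approx 0.44415$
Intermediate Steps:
$\frac{\left(2687 - 594\right) + P}{-89 + 1611} = \frac{\left(2687 - 594\right) - 1417}{-89 + 1611} = \frac{2093 - 1417}{1522} = 676 \cdot \frac{1}{1522} = \frac{338}{761}$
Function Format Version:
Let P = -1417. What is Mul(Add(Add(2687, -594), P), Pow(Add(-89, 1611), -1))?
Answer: Rational(338, 761) ≈ 0.44415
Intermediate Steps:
Mul(Add(Add(2687, -594), P), Pow(Add(-89, 1611), -1)) = Mul(Add(Add(2687, -594), -1417), Pow(Add(-89, 1611), -1)) = Mul(Add(2093, -1417), Pow(1522, -1)) = Mul(676, Rational(1, 1522)) = Rational(338, 761)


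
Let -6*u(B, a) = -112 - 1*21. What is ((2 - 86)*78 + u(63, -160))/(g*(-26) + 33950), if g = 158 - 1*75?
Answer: -39179/190752 ≈ -0.20539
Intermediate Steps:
u(B, a) = 133/6 (u(B, a) = -(-112 - 1*21)/6 = -(-112 - 21)/6 = -1/6*(-133) = 133/6)
g = 83 (g = 158 - 75 = 83)
((2 - 86)*78 + u(63, -160))/(g*(-26) + 33950) = ((2 - 86)*78 + 133/6)/(83*(-26) + 33950) = (-84*78 + 133/6)/(-2158 + 33950) = (-6552 + 133/6)/31792 = -39179/6*1/31792 = -39179/190752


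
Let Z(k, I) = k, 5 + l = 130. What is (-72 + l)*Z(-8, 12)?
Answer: -424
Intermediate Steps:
l = 125 (l = -5 + 130 = 125)
(-72 + l)*Z(-8, 12) = (-72 + 125)*(-8) = 53*(-8) = -424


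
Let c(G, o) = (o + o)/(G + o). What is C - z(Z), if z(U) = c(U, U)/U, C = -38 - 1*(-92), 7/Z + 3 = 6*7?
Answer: 339/7 ≈ 48.429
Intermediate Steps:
c(G, o) = 2*o/(G + o) (c(G, o) = (2*o)/(G + o) = 2*o/(G + o))
Z = 7/39 (Z = 7/(-3 + 6*7) = 7/(-3 + 42) = 7/39 ≈ 0.17949)
C = 54 (C = -38 + 92 = 54)
z(U) = 1/U (z(U) = (2*U/(U + U))/U = (2*U/((2*U)))/U = (2*U*(1/(2*U)))/U = 1/U)
C - z(Z) = 54 - 1/7/39 = 54 - 1*39/7 = 54 - 39/7 = 339/7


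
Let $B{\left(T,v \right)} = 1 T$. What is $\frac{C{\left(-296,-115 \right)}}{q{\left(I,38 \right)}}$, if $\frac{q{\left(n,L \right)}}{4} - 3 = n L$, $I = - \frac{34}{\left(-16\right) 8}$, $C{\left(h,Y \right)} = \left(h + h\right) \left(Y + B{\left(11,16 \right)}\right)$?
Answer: $\frac{492544}{419} \approx 1175.5$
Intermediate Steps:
$B{\left(T,v \right)} = T$
$C{\left(h,Y \right)} = 2 h \left(11 + Y\right)$ ($C{\left(h,Y \right)} = \left(h + h\right) \left(Y + 11\right) = 2 h \left(11 + Y\right)$)
$I = \frac{17}{64}$ ($I = - \frac{34}{-128} = \left(-34\right) \left(- \frac{1}{128}\right) = \frac{17}{64} \approx 0.26563$)
$q{\left(n,L \right)} = 12 + 4 L n$ ($q{\left(n,L \right)} = 12 + 4 n L = 12 + 4 L n$)
$\frac{C{\left(-296,-115 \right)}}{q{\left(I,38 \right)}} = \frac{2 \left(-296\right) \left(11 - 115\right)}{12 + 4 \cdot 38 \cdot \frac{17}{64}} = \frac{2 \left(-296\right) \left(-104\right)}{12 + \frac{323}{8}} = \frac{61568}{\frac{419}{8}} = 61568 \cdot \frac{8}{419} = \frac{492544}{419}$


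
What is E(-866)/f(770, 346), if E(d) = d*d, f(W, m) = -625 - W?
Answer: -749956/1395 ≈ -537.60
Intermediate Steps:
E(d) = d²
E(-866)/f(770, 346) = (-866)²/(-625 - 1*770) = 749956/(-625 - 770) = 749956/(-1395) = 749956*(-1/1395) = -749956/1395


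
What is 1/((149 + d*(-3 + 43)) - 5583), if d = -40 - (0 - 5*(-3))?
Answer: -1/7634 ≈ -0.00013099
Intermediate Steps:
d = -55 (d = -40 - (0 + 15) = -40 - 1*15 = -40 - 15 = -55)
1/((149 + d*(-3 + 43)) - 5583) = 1/((149 - 55*(-3 + 43)) - 5583) = 1/((149 - 55*40) - 5583) = 1/((149 - 2200) - 5583) = 1/(-2051 - 5583) = 1/(-7634) = -1/7634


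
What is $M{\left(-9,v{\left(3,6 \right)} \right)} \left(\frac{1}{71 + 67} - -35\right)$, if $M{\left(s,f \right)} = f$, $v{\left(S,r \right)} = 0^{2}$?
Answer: $0$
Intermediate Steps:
$v{\left(S,r \right)} = 0$
$M{\left(-9,v{\left(3,6 \right)} \right)} \left(\frac{1}{71 + 67} - -35\right) = 0 \left(\frac{1}{71 + 67} - -35\right) = 0 \left(\frac{1}{138} + 35\right) = 0 \cdot \frac{4831}{138} = 0$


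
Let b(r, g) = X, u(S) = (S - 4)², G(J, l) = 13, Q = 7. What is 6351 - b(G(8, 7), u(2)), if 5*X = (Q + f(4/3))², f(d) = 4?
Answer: 31634/5 ≈ 6326.8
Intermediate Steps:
u(S) = (-4 + S)²
X = 121/5 (X = (7 + 4)²/5 = (⅕)*11² = (⅕)*121 = 121/5 ≈ 24.200)
b(r, g) = 121/5
6351 - b(G(8, 7), u(2)) = 6351 - 1*121/5 = 6351 - 121/5 = 31634/5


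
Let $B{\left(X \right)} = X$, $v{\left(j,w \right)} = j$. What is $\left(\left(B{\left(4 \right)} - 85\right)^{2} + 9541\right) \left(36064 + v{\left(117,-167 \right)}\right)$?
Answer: $582586462$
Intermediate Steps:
$\left(\left(B{\left(4 \right)} - 85\right)^{2} + 9541\right) \left(36064 + v{\left(117,-167 \right)}\right) = \left(\left(4 - 85\right)^{2} + 9541\right) \left(36064 + 117\right) = \left(\left(-81\right)^{2} + 9541\right) 36181 = \left(6561 + 9541\right) 36181 = 16102 \cdot 36181 = 582586462$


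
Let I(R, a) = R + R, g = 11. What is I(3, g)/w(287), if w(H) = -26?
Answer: -3/13 ≈ -0.23077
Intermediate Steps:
I(R, a) = 2*R
I(3, g)/w(287) = (2*3)/(-26) = 6*(-1/26) = -3/13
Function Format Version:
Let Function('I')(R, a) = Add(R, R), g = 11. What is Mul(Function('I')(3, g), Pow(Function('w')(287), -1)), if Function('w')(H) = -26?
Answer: Rational(-3, 13) ≈ -0.23077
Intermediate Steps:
Function('I')(R, a) = Mul(2, R)
Mul(Function('I')(3, g), Pow(Function('w')(287), -1)) = Mul(Mul(2, 3), Pow(-26, -1)) = Mul(6, Rational(-1, 26)) = Rational(-3, 13)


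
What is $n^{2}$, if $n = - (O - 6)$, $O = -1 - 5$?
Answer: $144$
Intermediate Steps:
$O = -6$ ($O = -1 - 5 = -6$)
$n = 12$ ($n = - (-6 - 6) = \left(-1\right) \left(-12\right) = 12$)
$n^{2} = 12^{2} = 144$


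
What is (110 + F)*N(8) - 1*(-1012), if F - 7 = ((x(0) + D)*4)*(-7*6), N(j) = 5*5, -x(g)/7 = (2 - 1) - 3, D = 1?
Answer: -59063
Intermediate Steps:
x(g) = 14 (x(g) = -7*((2 - 1) - 3) = -7*(1 - 3) = -7*(-2) = 14)
N(j) = 25
F = -2513 (F = 7 + ((14 + 1)*4)*(-7*6) = 7 + (15*4)*(-42) = 7 + 60*(-42) = 7 - 2520 = -2513)
(110 + F)*N(8) - 1*(-1012) = (110 - 2513)*25 - 1*(-1012) = -2403*25 + 1012 = -60075 + 1012 = -59063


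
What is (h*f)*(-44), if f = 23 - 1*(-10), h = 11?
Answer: -15972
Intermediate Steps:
f = 33 (f = 23 + 10 = 33)
(h*f)*(-44) = (11*33)*(-44) = 363*(-44) = -15972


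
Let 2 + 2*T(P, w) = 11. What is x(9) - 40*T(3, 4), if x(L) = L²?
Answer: -99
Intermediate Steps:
T(P, w) = 9/2 (T(P, w) = -1 + (½)*11 = -1 + 11/2 = 9/2)
x(9) - 40*T(3, 4) = 9² - 40*9/2 = 81 - 180 = -99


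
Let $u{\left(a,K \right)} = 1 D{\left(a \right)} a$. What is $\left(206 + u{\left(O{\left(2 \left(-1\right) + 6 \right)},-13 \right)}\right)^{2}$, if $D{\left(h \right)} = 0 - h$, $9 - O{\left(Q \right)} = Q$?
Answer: $32761$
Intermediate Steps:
$O{\left(Q \right)} = 9 - Q$
$D{\left(h \right)} = - h$
$u{\left(a,K \right)} = - a^{2}$ ($u{\left(a,K \right)} = 1 \left(- a\right) a = - a a = - a^{2}$)
$\left(206 + u{\left(O{\left(2 \left(-1\right) + 6 \right)},-13 \right)}\right)^{2} = \left(206 - \left(9 - \left(2 \left(-1\right) + 6\right)\right)^{2}\right)^{2} = \left(206 - \left(9 - \left(-2 + 6\right)\right)^{2}\right)^{2} = \left(206 - \left(9 - 4\right)^{2}\right)^{2} = \left(206 - 5^{2}\right)^{2} = \left(206 - 25\right)^{2} = 181^{2} = 32761$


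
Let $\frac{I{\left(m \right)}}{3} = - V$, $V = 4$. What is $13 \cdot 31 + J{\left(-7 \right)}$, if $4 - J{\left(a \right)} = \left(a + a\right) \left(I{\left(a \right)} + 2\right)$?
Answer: $267$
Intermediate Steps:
$I{\left(m \right)} = -12$ ($I{\left(m \right)} = 3 \left(\left(-1\right) 4\right) = 3 \left(-4\right) = -12$)
$J{\left(a \right)} = 4 + 20 a$ ($J{\left(a \right)} = 4 - \left(a + a\right) \left(-12 + 2\right) = 4 - 2 a \left(-10\right) = 4 - - 20 a = 4 + 20 a$)
$13 \cdot 31 + J{\left(-7 \right)} = 13 \cdot 31 + \left(4 + 20 \left(-7\right)\right) = 403 + \left(4 - 140\right) = 403 - 136 = 267$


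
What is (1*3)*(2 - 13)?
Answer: -33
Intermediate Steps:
(1*3)*(2 - 13) = 3*(-11) = -33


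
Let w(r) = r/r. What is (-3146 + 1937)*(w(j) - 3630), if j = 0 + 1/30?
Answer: 4387461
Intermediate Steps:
j = 1/30 (j = 0 + 1/30 = 1/30 ≈ 0.033333)
w(r) = 1
(-3146 + 1937)*(w(j) - 3630) = (-3146 + 1937)*(1 - 3630) = -1209*(-3629) = 4387461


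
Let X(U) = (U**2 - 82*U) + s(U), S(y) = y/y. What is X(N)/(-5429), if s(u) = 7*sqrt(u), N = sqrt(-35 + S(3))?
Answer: 34/5429 - 7*34**(1/4)*sqrt(I)/5429 + 82*I*sqrt(34)/5429 ≈ 0.0040611 + 0.08587*I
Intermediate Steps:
S(y) = 1
N = I*sqrt(34) (N = sqrt(-35 + 1) = sqrt(-34) = I*sqrt(34) ≈ 5.8309*I)
X(U) = U**2 - 82*U + 7*sqrt(U) (X(U) = (U**2 - 82*U) + 7*sqrt(U) = U**2 - 82*U + 7*sqrt(U))
X(N)/(-5429) = ((I*sqrt(34))**2 - 82*I*sqrt(34) + 7*sqrt(I*sqrt(34)))/(-5429) = (-34 - 82*I*sqrt(34) + 7*(34**(1/4)*sqrt(I)))*(-1/5429) = (-34 - 82*I*sqrt(34) + 7*34**(1/4)*sqrt(I))*(-1/5429) = 34/5429 - 7*34**(1/4)*sqrt(I)/5429 + 82*I*sqrt(34)/5429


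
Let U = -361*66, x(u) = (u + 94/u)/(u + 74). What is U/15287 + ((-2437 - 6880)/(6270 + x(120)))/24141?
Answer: -13994775363426154/8978833333790983 ≈ -1.5586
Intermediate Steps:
x(u) = (u + 94/u)/(74 + u)
U = -23826
U/15287 + ((-2437 - 6880)/(6270 + x(120)))/24141 = -23826/15287 + ((-2437 - 6880)/(6270 + (94 + 120**2)/(120*(74 + 120))))/24141 = -23826*1/15287 - 9317/(6270 + (1/120)*(94 + 14400)/194)*(1/24141) = -23826/15287 - 9317/(6270 + (1/120)*(1/194)*14494)*(1/24141) = -23826/15287 - 9317/(6270 + 7247/11640)*(1/24141) = -23826/15287 - 9317/72990047/11640*(1/24141) = -23826/15287 - 9317*11640/72990047*(1/24141) = -23826/15287 - 108449880/72990047*1/24141 = -23826/15287 - 36149960/587350908209 = -13994775363426154/8978833333790983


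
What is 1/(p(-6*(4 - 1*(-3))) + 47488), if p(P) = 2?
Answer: 1/47490 ≈ 2.1057e-5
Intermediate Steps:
1/(p(-6*(4 - 1*(-3))) + 47488) = 1/(2 + 47488) = 1/47490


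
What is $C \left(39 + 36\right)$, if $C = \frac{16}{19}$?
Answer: $\frac{1200}{19} \approx 63.158$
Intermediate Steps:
$C = \frac{16}{19}$ ($C = 16 \cdot \frac{1}{19} = \frac{16}{19} \approx 0.8421$)
$C \left(39 + 36\right) = \frac{16 \left(39 + 36\right)}{19} = \frac{16}{19} \cdot 75 = \frac{1200}{19}$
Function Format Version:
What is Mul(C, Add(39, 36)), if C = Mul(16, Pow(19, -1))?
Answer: Rational(1200, 19) ≈ 63.158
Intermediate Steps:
C = Rational(16, 19) (C = Mul(16, Rational(1, 19)) = Rational(16, 19) ≈ 0.84210)
Mul(C, Add(39, 36)) = Mul(Rational(16, 19), Add(39, 36)) = Mul(Rational(16, 19), 75) = Rational(1200, 19)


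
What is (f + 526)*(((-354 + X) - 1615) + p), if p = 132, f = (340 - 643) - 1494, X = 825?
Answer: 1286252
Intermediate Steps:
f = -1797 (f = -303 - 1494 = -1797)
(f + 526)*(((-354 + X) - 1615) + p) = (-1797 + 526)*(((-354 + 825) - 1615) + 132) = -1271*((471 - 1615) + 132) = -1271*(-1144 + 132) = -1271*(-1012) = 1286252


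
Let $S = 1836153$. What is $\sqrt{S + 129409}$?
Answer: $\sqrt{1965562} \approx 1402.0$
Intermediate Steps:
$\sqrt{S + 129409} = \sqrt{1836153 + 129409} = \sqrt{1965562}$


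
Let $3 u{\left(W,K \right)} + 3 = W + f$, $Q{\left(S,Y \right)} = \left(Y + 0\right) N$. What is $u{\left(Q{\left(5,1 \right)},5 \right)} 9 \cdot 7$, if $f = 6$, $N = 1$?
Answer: $84$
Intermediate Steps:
$Q{\left(S,Y \right)} = Y$ ($Q{\left(S,Y \right)} = \left(Y + 0\right) 1 = Y 1 = Y$)
$u{\left(W,K \right)} = 1 + \frac{W}{3}$ ($u{\left(W,K \right)} = -1 + \frac{W + 6}{3} = -1 + \frac{6 + W}{3} = -1 + \left(2 + \frac{W}{3}\right) = 1 + \frac{W}{3}$)
$u{\left(Q{\left(5,1 \right)},5 \right)} 9 \cdot 7 = \left(1 + \frac{1}{3} \cdot 1\right) 9 \cdot 7 = \left(1 + \frac{1}{3}\right) 9 \cdot 7 = \frac{4}{3} \cdot 9 \cdot 7 = 12 \cdot 7 = 84$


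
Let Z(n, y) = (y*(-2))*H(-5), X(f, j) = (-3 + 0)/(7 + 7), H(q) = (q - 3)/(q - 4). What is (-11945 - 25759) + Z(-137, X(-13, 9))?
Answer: -791776/21 ≈ -37704.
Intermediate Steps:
H(q) = (-3 + q)/(-4 + q)
X(f, j) = -3/14
Z(n, y) = -16*y/9 (Z(n, y) = (y*(-2))*((-3 - 5)/(-4 - 5)) = (-2*y)*(-8/(-9)) = (-2*y)*(-1/9*(-8)) = -2*y*(8/9) = -16*y/9)
(-11945 - 25759) + Z(-137, X(-13, 9)) = (-11945 - 25759) - 16/9*(-3/14) = -37704 + 8/21 = -791776/21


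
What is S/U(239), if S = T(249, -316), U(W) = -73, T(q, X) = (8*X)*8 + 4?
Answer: 20220/73 ≈ 276.99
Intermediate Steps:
T(q, X) = 4 + 64*X (T(q, X) = 64*X + 4 = 4 + 64*X)
S = -20220 (S = 4 + 64*(-316) = 4 - 20224 = -20220)
S/U(239) = -20220/(-73) = -20220*(-1/73) = 20220/73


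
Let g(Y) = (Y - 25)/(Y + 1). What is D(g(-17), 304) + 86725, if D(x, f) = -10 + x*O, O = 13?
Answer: 693993/8 ≈ 86749.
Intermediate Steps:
g(Y) = (-25 + Y)/(1 + Y)
D(x, f) = -10 + 13*x (D(x, f) = -10 + x*13 = -10 + 13*x)
D(g(-17), 304) + 86725 = (-10 + 13*((-25 - 17)/(1 - 17))) + 86725 = (-10 + 13*(-42/(-16))) + 86725 = (-10 + 13*(-1/16*(-42))) + 86725 = (-10 + 13*(21/8)) + 86725 = (-10 + 273/8) + 86725 = 193/8 + 86725 = 693993/8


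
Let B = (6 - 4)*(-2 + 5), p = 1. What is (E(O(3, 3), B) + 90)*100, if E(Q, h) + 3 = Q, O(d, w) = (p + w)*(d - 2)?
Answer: 9100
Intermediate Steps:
O(d, w) = (1 + w)*(-2 + d) (O(d, w) = (1 + w)*(d - 2) = (1 + w)*(-2 + d))
B = 6 (B = 2*3 = 6)
E(Q, h) = -3 + Q
(E(O(3, 3), B) + 90)*100 = ((-3 + (-2 + 3 - 2*3 + 3*3)) + 90)*100 = ((-3 + (-2 + 3 - 6 + 9)) + 90)*100 = ((-3 + 4) + 90)*100 = (1 + 90)*100 = 91*100 = 9100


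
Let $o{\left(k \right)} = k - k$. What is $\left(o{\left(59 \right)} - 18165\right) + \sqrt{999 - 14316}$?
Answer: $-18165 + i \sqrt{13317} \approx -18165.0 + 115.4 i$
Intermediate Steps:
$o{\left(k \right)} = 0$
$\left(o{\left(59 \right)} - 18165\right) + \sqrt{999 - 14316} = \left(0 - 18165\right) + \sqrt{999 - 14316} = -18165 + \sqrt{-13317} = -18165 + i \sqrt{13317}$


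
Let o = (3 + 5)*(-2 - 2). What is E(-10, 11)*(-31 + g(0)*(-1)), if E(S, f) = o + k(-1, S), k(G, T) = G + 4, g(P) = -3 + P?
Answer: 812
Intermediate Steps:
k(G, T) = 4 + G
o = -32 (o = 8*(-4) = -32)
E(S, f) = -29 (E(S, f) = -32 + (4 - 1) = -32 + 3 = -29)
E(-10, 11)*(-31 + g(0)*(-1)) = -29*(-31 + (-3 + 0)*(-1)) = -29*(-31 - 3*(-1)) = -29*(-31 + 3) = -29*(-28) = 812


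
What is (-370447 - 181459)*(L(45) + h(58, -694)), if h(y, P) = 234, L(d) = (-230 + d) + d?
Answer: -51879164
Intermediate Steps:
L(d) = -230 + 2*d
(-370447 - 181459)*(L(45) + h(58, -694)) = (-370447 - 181459)*((-230 + 2*45) + 234) = -551906*((-230 + 90) + 234) = -551906*(-140 + 234) = -551906*94 = -51879164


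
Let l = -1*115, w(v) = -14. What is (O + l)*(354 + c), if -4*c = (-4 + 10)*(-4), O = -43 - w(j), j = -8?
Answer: -51840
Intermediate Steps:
l = -115
O = -29 (O = -43 - 1*(-14) = -43 + 14 = -29)
c = 6 (c = -(-4 + 10)*(-4)/4 = -3*(-4)/2 = -1/4*(-24) = 6)
(O + l)*(354 + c) = (-29 - 115)*(354 + 6) = -144*360 = -51840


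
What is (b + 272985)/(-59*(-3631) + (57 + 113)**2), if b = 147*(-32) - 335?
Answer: 267946/243129 ≈ 1.1021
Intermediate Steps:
b = -5039 (b = -4704 - 335 = -5039)
(b + 272985)/(-59*(-3631) + (57 + 113)**2) = (-5039 + 272985)/(-59*(-3631) + (57 + 113)**2) = 267946/(214229 + 170**2) = 267946/(214229 + 28900) = 267946/243129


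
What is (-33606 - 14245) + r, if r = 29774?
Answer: -18077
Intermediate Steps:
(-33606 - 14245) + r = (-33606 - 14245) + 29774 = -47851 + 29774 = -18077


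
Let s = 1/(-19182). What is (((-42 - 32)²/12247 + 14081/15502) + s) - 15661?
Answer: -728409918307/46515099 ≈ -15660.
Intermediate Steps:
s = -1/19182 ≈ -5.2132e-5
(((-42 - 32)²/12247 + 14081/15502) + s) - 15661 = (((-42 - 32)²/12247 + 14081/15502) - 1/19182) - 15661 = (((-74)²*(1/12247) + 14081*(1/15502)) - 1/19182) - 15661 = ((5476*(1/12247) + 14081/15502) - 1/19182) - 15661 = ((148/331 + 14081/15502) - 1/19182) - 15661 = (6955107/5131162 - 1/19182) - 15661 = 63047132/46515099 - 15661 = -728409918307/46515099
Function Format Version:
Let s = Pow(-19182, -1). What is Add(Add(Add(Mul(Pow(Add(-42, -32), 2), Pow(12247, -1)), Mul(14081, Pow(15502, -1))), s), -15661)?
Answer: Rational(-728409918307, 46515099) ≈ -15660.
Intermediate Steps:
s = Rational(-1, 19182) ≈ -5.2132e-5
Add(Add(Add(Mul(Pow(Add(-42, -32), 2), Pow(12247, -1)), Mul(14081, Pow(15502, -1))), s), -15661) = Add(Add(Add(Mul(Pow(Add(-42, -32), 2), Pow(12247, -1)), Mul(14081, Pow(15502, -1))), Rational(-1, 19182)), -15661) = Add(Add(Add(Mul(Pow(-74, 2), Rational(1, 12247)), Mul(14081, Rational(1, 15502))), Rational(-1, 19182)), -15661) = Add(Add(Add(Mul(5476, Rational(1, 12247)), Rational(14081, 15502)), Rational(-1, 19182)), -15661) = Add(Add(Add(Rational(148, 331), Rational(14081, 15502)), Rational(-1, 19182)), -15661) = Add(Add(Rational(6955107, 5131162), Rational(-1, 19182)), -15661) = Add(Rational(63047132, 46515099), -15661) = Rational(-728409918307, 46515099)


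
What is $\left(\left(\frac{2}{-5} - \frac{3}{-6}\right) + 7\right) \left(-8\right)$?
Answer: $- \frac{284}{5} \approx -56.8$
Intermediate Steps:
$\left(\left(\frac{2}{-5} - \frac{3}{-6}\right) + 7\right) \left(-8\right) = \left(\left(2 \left(- \frac{1}{5}\right) - - \frac{1}{2}\right) + 7\right) \left(-8\right) = \left(\left(- \frac{2}{5} + \frac{1}{2}\right) + 7\right) \left(-8\right) = \left(\frac{1}{10} + 7\right) \left(-8\right) = \frac{71}{10} \left(-8\right) = - \frac{284}{5}$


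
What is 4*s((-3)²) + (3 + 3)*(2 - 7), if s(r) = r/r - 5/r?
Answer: -254/9 ≈ -28.222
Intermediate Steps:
s(r) = 1 - 5/r
4*s((-3)²) + (3 + 3)*(2 - 7) = 4*((-5 + (-3)²)/((-3)²)) + (3 + 3)*(2 - 7) = 4*((-5 + 9)/9) + 6*(-5) = 4*((⅑)*4) - 30 = 4*(4/9) - 30 = 16/9 - 30 = -254/9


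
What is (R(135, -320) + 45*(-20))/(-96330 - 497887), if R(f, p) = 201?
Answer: 699/594217 ≈ 0.0011763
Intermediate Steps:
(R(135, -320) + 45*(-20))/(-96330 - 497887) = (201 + 45*(-20))/(-96330 - 497887) = (201 - 900)/(-594217) = -699*(-1/594217) = 699/594217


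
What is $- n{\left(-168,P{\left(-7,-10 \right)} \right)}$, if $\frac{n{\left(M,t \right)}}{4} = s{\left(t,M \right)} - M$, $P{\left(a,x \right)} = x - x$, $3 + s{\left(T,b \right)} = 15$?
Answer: $-720$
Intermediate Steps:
$s{\left(T,b \right)} = 12$ ($s{\left(T,b \right)} = -3 + 15 = 12$)
$P{\left(a,x \right)} = 0$
$n{\left(M,t \right)} = 48 - 4 M$ ($n{\left(M,t \right)} = 4 \left(12 - M\right) = 48 - 4 M$)
$- n{\left(-168,P{\left(-7,-10 \right)} \right)} = - (48 - -672) = - (48 + 672) = \left(-1\right) 720 = -720$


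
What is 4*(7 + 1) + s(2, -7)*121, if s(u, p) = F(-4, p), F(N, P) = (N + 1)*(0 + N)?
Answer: 1484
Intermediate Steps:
F(N, P) = N*(1 + N) (F(N, P) = (1 + N)*N = N*(1 + N))
s(u, p) = 12 (s(u, p) = -4*(1 - 4) = -4*(-3) = 12)
4*(7 + 1) + s(2, -7)*121 = 4*(7 + 1) + 12*121 = 4*8 + 1452 = 32 + 1452 = 1484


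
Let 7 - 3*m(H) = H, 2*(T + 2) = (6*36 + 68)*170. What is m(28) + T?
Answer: 24131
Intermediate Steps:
T = 24138 (T = -2 + ((6*36 + 68)*170)/2 = -2 + ((216 + 68)*170)/2 = -2 + (284*170)/2 = -2 + (½)*48280 = -2 + 24140 = 24138)
m(H) = 7/3 - H/3
m(28) + T = (7/3 - ⅓*28) + 24138 = (7/3 - 28/3) + 24138 = -7 + 24138 = 24131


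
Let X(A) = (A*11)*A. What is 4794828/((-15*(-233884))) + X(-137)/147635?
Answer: 23869938052/8632366085 ≈ 2.7652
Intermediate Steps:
X(A) = 11*A**2 (X(A) = (11*A)*A = 11*A**2)
4794828/((-15*(-233884))) + X(-137)/147635 = 4794828/((-15*(-233884))) + (11*(-137)**2)/147635 = 4794828/3508260 + (11*18769)*(1/147635) = 4794828*(1/3508260) + 206459*(1/147635) = 399569/292355 + 206459/147635 = 23869938052/8632366085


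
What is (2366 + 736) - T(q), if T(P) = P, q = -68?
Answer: 3170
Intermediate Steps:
(2366 + 736) - T(q) = (2366 + 736) - 1*(-68) = 3102 + 68 = 3170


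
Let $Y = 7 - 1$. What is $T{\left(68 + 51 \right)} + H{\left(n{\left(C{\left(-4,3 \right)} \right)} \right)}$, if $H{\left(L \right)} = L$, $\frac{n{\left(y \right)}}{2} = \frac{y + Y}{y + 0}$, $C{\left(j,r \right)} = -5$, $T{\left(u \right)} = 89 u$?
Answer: $\frac{52953}{5} \approx 10591.0$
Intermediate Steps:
$Y = 6$
$n{\left(y \right)} = \frac{2 \left(6 + y\right)}{y}$ ($n{\left(y \right)} = 2 \frac{y + 6}{y + 0} = 2 \frac{6 + y}{y} = \frac{2 \left(6 + y\right)}{y}$)
$T{\left(68 + 51 \right)} + H{\left(n{\left(C{\left(-4,3 \right)} \right)} \right)} = 89 \left(68 + 51\right) + \left(2 + \frac{12}{-5}\right) = 89 \cdot 119 + \left(2 + 12 \left(- \frac{1}{5}\right)\right) = 10591 + \left(2 - \frac{12}{5}\right) = 10591 - \frac{2}{5} = \frac{52953}{5}$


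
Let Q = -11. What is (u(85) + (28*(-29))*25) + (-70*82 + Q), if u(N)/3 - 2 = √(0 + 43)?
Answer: -26045 + 3*√43 ≈ -26025.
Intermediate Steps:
u(N) = 6 + 3*√43 (u(N) = 6 + 3*√(0 + 43) = 6 + 3*√43)
(u(85) + (28*(-29))*25) + (-70*82 + Q) = ((6 + 3*√43) + (28*(-29))*25) + (-70*82 - 11) = ((6 + 3*√43) - 812*25) + (-5740 - 11) = ((6 + 3*√43) - 20300) - 5751 = (-20294 + 3*√43) - 5751 = -26045 + 3*√43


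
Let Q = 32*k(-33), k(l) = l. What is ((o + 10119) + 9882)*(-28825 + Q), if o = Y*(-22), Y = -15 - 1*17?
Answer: -618686105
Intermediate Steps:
Y = -32 (Y = -15 - 17 = -32)
o = 704 (o = -32*(-22) = 704)
Q = -1056 (Q = 32*(-33) = -1056)
((o + 10119) + 9882)*(-28825 + Q) = ((704 + 10119) + 9882)*(-28825 - 1056) = (10823 + 9882)*(-29881) = 20705*(-29881) = -618686105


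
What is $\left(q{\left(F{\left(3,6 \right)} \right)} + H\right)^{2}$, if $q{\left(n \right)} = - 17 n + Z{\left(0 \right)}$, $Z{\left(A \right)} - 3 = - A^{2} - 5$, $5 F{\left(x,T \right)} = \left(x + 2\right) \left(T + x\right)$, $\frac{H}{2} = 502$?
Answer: $720801$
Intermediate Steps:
$H = 1004$ ($H = 2 \cdot 502 = 1004$)
$F{\left(x,T \right)} = \frac{\left(2 + x\right) \left(T + x\right)}{5}$ ($F{\left(x,T \right)} = \frac{\left(x + 2\right) \left(T + x\right)}{5} = \frac{\left(2 + x\right) \left(T + x\right)}{5}$)
$Z{\left(A \right)} = -2 - A^{2}$ ($Z{\left(A \right)} = 3 - \left(5 + A^{2}\right) = -2 - A^{2}$)
$q{\left(n \right)} = -2 - 17 n$ ($q{\left(n \right)} = - 17 n - 2 = -2 - 17 n$)
$\left(q{\left(F{\left(3,6 \right)} \right)} + H\right)^{2} = \left(\left(-2 - 17 \left(\frac{3^{2}}{5} + \frac{2}{5} \cdot 6 + \frac{2}{5} \cdot 3 + \frac{1}{5} \cdot 6 \cdot 3\right)\right) + 1004\right)^{2} = \left(\left(-2 - 17 \left(\frac{1}{5} \cdot 9 + \frac{12}{5} + \frac{6}{5} + \frac{18}{5}\right)\right) + 1004\right)^{2} = \left(\left(-2 - 17 \left(\frac{9}{5} + \frac{12}{5} + \frac{6}{5} + \frac{18}{5}\right)\right) + 1004\right)^{2} = \left(\left(-2 - 153\right) + 1004\right)^{2} = \left(-155 + 1004\right)^{2} = 849^{2} = 720801$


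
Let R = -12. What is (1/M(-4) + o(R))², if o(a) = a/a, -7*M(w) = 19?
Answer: 144/361 ≈ 0.39889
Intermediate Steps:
M(w) = -19/7 (M(w) = -⅐*19 = -19/7)
o(a) = 1
(1/M(-4) + o(R))² = (1/(-19/7) + 1)² = (-7/19 + 1)² = (12/19)² = 144/361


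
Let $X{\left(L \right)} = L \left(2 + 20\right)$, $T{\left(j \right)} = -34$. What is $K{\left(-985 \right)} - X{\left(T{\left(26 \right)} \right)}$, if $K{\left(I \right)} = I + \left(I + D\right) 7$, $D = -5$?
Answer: $-7167$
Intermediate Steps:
$X{\left(L \right)} = 22 L$ ($X{\left(L \right)} = L 22 = 22 L$)
$K{\left(I \right)} = -35 + 8 I$ ($K{\left(I \right)} = I + \left(I - 5\right) 7 = I + \left(-5 + I\right) 7 = I + \left(-35 + 7 I\right) = -35 + 8 I$)
$K{\left(-985 \right)} - X{\left(T{\left(26 \right)} \right)} = \left(-35 + 8 \left(-985\right)\right) - 22 \left(-34\right) = \left(-35 - 7880\right) - -748 = -7915 + 748 = -7167$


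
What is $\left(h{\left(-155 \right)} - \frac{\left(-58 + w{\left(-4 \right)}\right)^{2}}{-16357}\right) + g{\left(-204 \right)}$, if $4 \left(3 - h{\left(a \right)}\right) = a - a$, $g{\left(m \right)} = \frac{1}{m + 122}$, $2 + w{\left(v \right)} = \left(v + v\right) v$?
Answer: $\frac{4071753}{1341274} \approx 3.0357$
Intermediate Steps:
$w{\left(v \right)} = -2 + 2 v^{2}$ ($w{\left(v \right)} = -2 + \left(v + v\right) v = -2 + 2 v v = -2 + 2 v^{2}$)
$g{\left(m \right)} = \frac{1}{122 + m}$
$h{\left(a \right)} = 3$ ($h{\left(a \right)} = 3 - \frac{a - a}{4} = 3 - 0 = 3 + 0 = 3$)
$\left(h{\left(-155 \right)} - \frac{\left(-58 + w{\left(-4 \right)}\right)^{2}}{-16357}\right) + g{\left(-204 \right)} = \left(3 - \frac{\left(-58 - \left(2 - 2 \left(-4\right)^{2}\right)\right)^{2}}{-16357}\right) + \frac{1}{122 - 204} = \left(3 - \left(-58 + \left(-2 + 2 \cdot 16\right)\right)^{2} \left(- \frac{1}{16357}\right)\right) + \frac{1}{-82} = \left(3 - \left(-58 + \left(-2 + 32\right)\right)^{2} \left(- \frac{1}{16357}\right)\right) - \frac{1}{82} = \left(3 - \left(-58 + 30\right)^{2} \left(- \frac{1}{16357}\right)\right) - \frac{1}{82} = \left(3 - \left(-28\right)^{2} \left(- \frac{1}{16357}\right)\right) - \frac{1}{82} = \left(3 - 784 \left(- \frac{1}{16357}\right)\right) - \frac{1}{82} = \left(3 - - \frac{784}{16357}\right) - \frac{1}{82} = \left(3 + \frac{784}{16357}\right) - \frac{1}{82} = \frac{49855}{16357} - \frac{1}{82} = \frac{4071753}{1341274}$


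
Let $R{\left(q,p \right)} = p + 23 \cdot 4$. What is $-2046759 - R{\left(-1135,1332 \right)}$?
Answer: $-2048183$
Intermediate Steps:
$R{\left(q,p \right)} = 92 + p$ ($R{\left(q,p \right)} = p + 92 = 92 + p$)
$-2046759 - R{\left(-1135,1332 \right)} = -2046759 - \left(92 + 1332\right) = -2046759 - 1424 = -2048183$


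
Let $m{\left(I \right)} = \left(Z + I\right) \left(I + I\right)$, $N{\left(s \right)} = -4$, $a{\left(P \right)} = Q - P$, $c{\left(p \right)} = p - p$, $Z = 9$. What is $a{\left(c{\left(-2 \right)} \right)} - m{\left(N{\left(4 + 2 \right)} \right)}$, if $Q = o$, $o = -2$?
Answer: $38$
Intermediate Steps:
$Q = -2$
$c{\left(p \right)} = 0$
$a{\left(P \right)} = -2 - P$
$m{\left(I \right)} = 2 I \left(9 + I\right)$ ($m{\left(I \right)} = \left(9 + I\right) \left(I + I\right) = \left(9 + I\right) 2 I = 2 I \left(9 + I\right)$)
$a{\left(c{\left(-2 \right)} \right)} - m{\left(N{\left(4 + 2 \right)} \right)} = \left(-2 - 0\right) - 2 \left(-4\right) \left(9 - 4\right) = \left(-2 + 0\right) - 2 \left(-4\right) 5 = -2 - -40 = -2 + 40 = 38$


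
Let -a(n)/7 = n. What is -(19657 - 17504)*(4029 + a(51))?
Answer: -7905816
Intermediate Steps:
a(n) = -7*n
-(19657 - 17504)*(4029 + a(51)) = -(19657 - 17504)*(4029 - 7*51) = -2153*(4029 - 357) = -2153*3672 = -1*7905816 = -7905816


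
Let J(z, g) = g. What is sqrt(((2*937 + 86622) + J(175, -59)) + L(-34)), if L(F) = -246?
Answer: 3*sqrt(9799) ≈ 296.97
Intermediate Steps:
sqrt(((2*937 + 86622) + J(175, -59)) + L(-34)) = sqrt(((2*937 + 86622) - 59) - 246) = sqrt(((1874 + 86622) - 59) - 246) = sqrt((88496 - 59) - 246) = sqrt(88437 - 246) = sqrt(88191) = 3*sqrt(9799)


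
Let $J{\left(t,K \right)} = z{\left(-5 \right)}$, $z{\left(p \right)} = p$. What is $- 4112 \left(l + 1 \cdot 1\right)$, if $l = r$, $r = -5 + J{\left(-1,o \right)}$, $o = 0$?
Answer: $37008$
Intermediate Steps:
$J{\left(t,K \right)} = -5$
$r = -10$ ($r = -5 - 5 = -10$)
$l = -10$
$- 4112 \left(l + 1 \cdot 1\right) = - 4112 \left(-10 + 1 \cdot 1\right) = - 4112 \left(-10 + 1\right) = \left(-4112\right) \left(-9\right) = 37008$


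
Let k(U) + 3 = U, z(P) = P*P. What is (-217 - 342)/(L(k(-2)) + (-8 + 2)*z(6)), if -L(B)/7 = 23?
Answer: 43/29 ≈ 1.4828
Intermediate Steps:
z(P) = P²
k(U) = -3 + U
L(B) = -161 (L(B) = -7*23 = -161)
(-217 - 342)/(L(k(-2)) + (-8 + 2)*z(6)) = (-217 - 342)/(-161 + (-8 + 2)*6²) = -559/(-161 - 6*36) = -559/(-161 - 216) = -559/(-377) = -559*(-1/377) = 43/29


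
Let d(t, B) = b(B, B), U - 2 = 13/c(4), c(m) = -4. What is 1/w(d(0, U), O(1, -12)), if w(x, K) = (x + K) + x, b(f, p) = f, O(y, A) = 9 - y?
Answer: 2/11 ≈ 0.18182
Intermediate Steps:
U = -5/4 (U = 2 + 13/(-4) = 2 + 13*(-1/4) = 2 - 13/4 = -5/4 ≈ -1.2500)
d(t, B) = B
w(x, K) = K + 2*x (w(x, K) = (K + x) + x = K + 2*x)
1/w(d(0, U), O(1, -12)) = 1/((9 - 1*1) + 2*(-5/4)) = 1/((9 - 1) - 5/2) = 1/(8 - 5/2) = 1/(11/2) = 2/11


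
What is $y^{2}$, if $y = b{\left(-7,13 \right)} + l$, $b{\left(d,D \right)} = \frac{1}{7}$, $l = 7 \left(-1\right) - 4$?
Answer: $\frac{5776}{49} \approx 117.88$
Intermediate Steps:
$l = -11$ ($l = -7 - 4 = -11$)
$b{\left(d,D \right)} = \frac{1}{7}$
$y = - \frac{76}{7}$ ($y = \frac{1}{7} - 11 = - \frac{76}{7} \approx -10.857$)
$y^{2} = \left(- \frac{76}{7}\right)^{2} = \frac{5776}{49}$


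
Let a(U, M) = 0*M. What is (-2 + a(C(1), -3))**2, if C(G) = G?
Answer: 4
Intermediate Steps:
a(U, M) = 0
(-2 + a(C(1), -3))**2 = (-2 + 0)**2 = (-2)**2 = 4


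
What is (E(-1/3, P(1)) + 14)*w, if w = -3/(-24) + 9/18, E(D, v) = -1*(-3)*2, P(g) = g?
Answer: 25/2 ≈ 12.500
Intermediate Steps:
E(D, v) = 6 (E(D, v) = 3*2 = 6)
w = 5/8 (w = -3*(-1/24) + 9*(1/18) = 1/8 + 1/2 = 5/8 ≈ 0.62500)
(E(-1/3, P(1)) + 14)*w = (6 + 14)*(5/8) = 20*(5/8) = 25/2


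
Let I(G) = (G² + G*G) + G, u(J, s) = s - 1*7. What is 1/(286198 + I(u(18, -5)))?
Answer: 1/286474 ≈ 3.4907e-6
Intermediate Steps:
u(J, s) = -7 + s (u(J, s) = s - 7 = -7 + s)
I(G) = G + 2*G² (I(G) = (G² + G²) + G = 2*G² + G = G + 2*G²)
1/(286198 + I(u(18, -5))) = 1/(286198 + (-7 - 5)*(1 + 2*(-7 - 5))) = 1/(286198 - 12*(1 + 2*(-12))) = 1/(286198 - 12*(1 - 24)) = 1/(286198 - 12*(-23)) = 1/(286198 + 276) = 1/286474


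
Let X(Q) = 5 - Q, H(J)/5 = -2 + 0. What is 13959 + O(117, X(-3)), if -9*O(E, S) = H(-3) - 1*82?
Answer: 125723/9 ≈ 13969.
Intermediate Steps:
H(J) = -10 (H(J) = 5*(-2 + 0) = 5*(-2) = -10)
O(E, S) = 92/9 (O(E, S) = -(-10 - 1*82)/9 = -(-10 - 82)/9 = -1/9*(-92) = 92/9)
13959 + O(117, X(-3)) = 13959 + 92/9 = 125723/9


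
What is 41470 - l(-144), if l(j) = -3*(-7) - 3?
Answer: 41452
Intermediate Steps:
l(j) = 18 (l(j) = 21 - 3 = 18)
41470 - l(-144) = 41470 - 1*18 = 41470 - 18 = 41452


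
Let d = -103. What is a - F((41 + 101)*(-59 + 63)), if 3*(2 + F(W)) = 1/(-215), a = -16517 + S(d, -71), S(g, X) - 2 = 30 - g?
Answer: -10565099/645 ≈ -16380.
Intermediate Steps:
S(g, X) = 32 - g (S(g, X) = 2 + (30 - g) = 32 - g)
a = -16382 (a = -16517 + (32 - 1*(-103)) = -16517 + (32 + 103) = -16517 + 135 = -16382)
F(W) = -1291/645 (F(W) = -2 + (⅓)/(-215) = -2 + (⅓)*(-1/215) = -2 - 1/645 = -1291/645)
a - F((41 + 101)*(-59 + 63)) = -16382 - 1*(-1291/645) = -16382 + 1291/645 = -10565099/645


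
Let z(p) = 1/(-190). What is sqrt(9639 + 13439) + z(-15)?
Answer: -1/190 + sqrt(23078) ≈ 151.91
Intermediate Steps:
z(p) = -1/190
sqrt(9639 + 13439) + z(-15) = sqrt(9639 + 13439) - 1/190 = sqrt(23078) - 1/190 = -1/190 + sqrt(23078)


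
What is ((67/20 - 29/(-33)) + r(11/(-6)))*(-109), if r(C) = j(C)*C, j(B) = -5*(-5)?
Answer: 997677/220 ≈ 4534.9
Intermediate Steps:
j(B) = 25
r(C) = 25*C
((67/20 - 29/(-33)) + r(11/(-6)))*(-109) = ((67/20 - 29/(-33)) + 25*(11/(-6)))*(-109) = ((67*(1/20) - 29*(-1/33)) + 25*(11*(-⅙)))*(-109) = ((67/20 + 29/33) + 25*(-11/6))*(-109) = (2791/660 - 275/6)*(-109) = -9153/220*(-109) = 997677/220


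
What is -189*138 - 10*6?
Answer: -26142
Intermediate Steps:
-189*138 - 10*6 = -26082 - 60 = -26142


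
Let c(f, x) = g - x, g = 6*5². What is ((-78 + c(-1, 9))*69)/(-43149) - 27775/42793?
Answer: -461494882/615491719 ≈ -0.74980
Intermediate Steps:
g = 150 (g = 6*25 = 150)
c(f, x) = 150 - x
((-78 + c(-1, 9))*69)/(-43149) - 27775/42793 = ((-78 + (150 - 1*9))*69)/(-43149) - 27775/42793 = ((-78 + (150 - 9))*69)*(-1/43149) - 27775*1/42793 = ((-78 + 141)*69)*(-1/43149) - 27775/42793 = (63*69)*(-1/43149) - 27775/42793 = 4347*(-1/43149) - 27775/42793 = -1449/14383 - 27775/42793 = -461494882/615491719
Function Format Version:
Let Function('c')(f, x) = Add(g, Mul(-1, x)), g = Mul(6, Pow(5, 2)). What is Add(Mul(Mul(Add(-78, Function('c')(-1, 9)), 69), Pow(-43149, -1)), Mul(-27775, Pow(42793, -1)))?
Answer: Rational(-461494882, 615491719) ≈ -0.74980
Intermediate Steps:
g = 150 (g = Mul(6, 25) = 150)
Function('c')(f, x) = Add(150, Mul(-1, x))
Add(Mul(Mul(Add(-78, Function('c')(-1, 9)), 69), Pow(-43149, -1)), Mul(-27775, Pow(42793, -1))) = Add(Mul(Mul(Add(-78, Add(150, Mul(-1, 9))), 69), Pow(-43149, -1)), Mul(-27775, Pow(42793, -1))) = Add(Mul(Mul(Add(-78, Add(150, -9)), 69), Rational(-1, 43149)), Mul(-27775, Rational(1, 42793))) = Add(Mul(Mul(Add(-78, 141), 69), Rational(-1, 43149)), Rational(-27775, 42793)) = Add(Mul(Mul(63, 69), Rational(-1, 43149)), Rational(-27775, 42793)) = Add(Mul(4347, Rational(-1, 43149)), Rational(-27775, 42793)) = Add(Rational(-1449, 14383), Rational(-27775, 42793)) = Rational(-461494882, 615491719)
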